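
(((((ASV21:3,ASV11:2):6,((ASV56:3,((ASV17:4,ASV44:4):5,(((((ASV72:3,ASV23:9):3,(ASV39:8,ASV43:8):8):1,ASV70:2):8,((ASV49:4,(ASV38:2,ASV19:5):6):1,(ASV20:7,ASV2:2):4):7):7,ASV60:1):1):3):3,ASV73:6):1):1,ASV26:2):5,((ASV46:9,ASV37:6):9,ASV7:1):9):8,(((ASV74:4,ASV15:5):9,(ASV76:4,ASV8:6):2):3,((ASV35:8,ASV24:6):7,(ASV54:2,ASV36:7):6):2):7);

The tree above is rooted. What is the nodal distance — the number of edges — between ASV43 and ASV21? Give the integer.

11

The MRCA of ASV43 and ASV21 is the node subtending ((ASV21,ASV11),((ASV56,((ASV17,ASV44),(((((ASV72,ASV23),(ASV39,ASV43)),ASV70),((ASV49,(ASV38,ASV19)),(ASV20,ASV2))),ASV60))),ASV73)).
From ASV43 up to that node: 9 branches. From ASV21 up to the same node: 2 branches. Total: 9 + 2 = 11.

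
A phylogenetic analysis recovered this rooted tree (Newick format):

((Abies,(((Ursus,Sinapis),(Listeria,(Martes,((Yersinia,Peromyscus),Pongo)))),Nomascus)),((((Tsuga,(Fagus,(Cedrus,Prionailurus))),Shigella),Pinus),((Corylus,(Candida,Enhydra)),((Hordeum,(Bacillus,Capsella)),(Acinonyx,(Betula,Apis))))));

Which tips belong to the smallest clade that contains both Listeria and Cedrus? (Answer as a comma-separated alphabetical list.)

Abies, Acinonyx, Apis, Bacillus, Betula, Candida, Capsella, Cedrus, Corylus, Enhydra, Fagus, Hordeum, Listeria, Martes, Nomascus, Peromyscus, Pinus, Pongo, Prionailurus, Shigella, Sinapis, Tsuga, Ursus, Yersinia

Tracing Listeria: it sits inside (Listeria,(Martes,((Yersinia,Peromyscus),Pongo))).
Tracing Cedrus: it sits inside (Cedrus,Prionailurus).
The smallest clade enclosing both is the whole tree (their MRCA is the root), so the answer is all 24 tips in alphabetical order.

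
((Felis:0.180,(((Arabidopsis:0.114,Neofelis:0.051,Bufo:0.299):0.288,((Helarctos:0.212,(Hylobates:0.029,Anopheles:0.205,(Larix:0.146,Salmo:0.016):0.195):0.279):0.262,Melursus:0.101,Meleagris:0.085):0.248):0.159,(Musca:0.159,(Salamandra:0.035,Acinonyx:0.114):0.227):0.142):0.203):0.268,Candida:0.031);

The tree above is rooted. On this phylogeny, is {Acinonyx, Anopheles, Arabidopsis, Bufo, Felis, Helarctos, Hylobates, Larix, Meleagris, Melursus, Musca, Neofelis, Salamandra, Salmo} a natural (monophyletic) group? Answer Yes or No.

The most recent common ancestor of these taxa subtends (Felis,(((Arabidopsis,Neofelis,Bufo),((Helarctos,(Hylobates,Anopheles,(Larix,Salmo))),Melursus,Meleagris)),(Musca,(Salamandra,Acinonyx)))).
That clade has exactly 14 tips — every listed taxon and nothing else — so the group is monophyletic.

Yes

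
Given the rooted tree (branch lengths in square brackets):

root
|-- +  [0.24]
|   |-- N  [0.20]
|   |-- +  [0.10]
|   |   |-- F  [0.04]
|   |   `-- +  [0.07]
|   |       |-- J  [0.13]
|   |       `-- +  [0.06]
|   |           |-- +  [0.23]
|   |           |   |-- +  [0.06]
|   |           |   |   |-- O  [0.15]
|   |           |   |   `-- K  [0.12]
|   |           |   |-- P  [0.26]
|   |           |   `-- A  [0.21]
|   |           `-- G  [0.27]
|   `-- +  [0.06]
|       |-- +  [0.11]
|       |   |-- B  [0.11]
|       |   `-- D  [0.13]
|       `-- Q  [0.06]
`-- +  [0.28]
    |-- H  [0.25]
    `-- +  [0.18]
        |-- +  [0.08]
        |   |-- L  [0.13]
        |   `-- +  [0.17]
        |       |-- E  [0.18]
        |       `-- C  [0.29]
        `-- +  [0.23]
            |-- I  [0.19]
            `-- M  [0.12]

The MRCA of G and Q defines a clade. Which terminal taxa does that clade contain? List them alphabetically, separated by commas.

Tracing G: it sits inside (((O,K),P,A),G).
Tracing Q: it sits inside ((B,D),Q).
The smallest clade enclosing both is (N,(F,(J,(((O,K),P,A),G))),((B,D),Q)); the answer is its 11 terminal taxa in alphabetical order.

A, B, D, F, G, J, K, N, O, P, Q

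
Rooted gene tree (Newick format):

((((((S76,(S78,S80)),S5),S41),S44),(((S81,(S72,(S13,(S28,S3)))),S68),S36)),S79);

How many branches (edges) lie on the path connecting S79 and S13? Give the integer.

8

The MRCA of S79 and S13 is the root of the tree.
From S79 up to that node: 1 branch. From S13 up to the same node: 7 branches. Total: 1 + 7 = 8.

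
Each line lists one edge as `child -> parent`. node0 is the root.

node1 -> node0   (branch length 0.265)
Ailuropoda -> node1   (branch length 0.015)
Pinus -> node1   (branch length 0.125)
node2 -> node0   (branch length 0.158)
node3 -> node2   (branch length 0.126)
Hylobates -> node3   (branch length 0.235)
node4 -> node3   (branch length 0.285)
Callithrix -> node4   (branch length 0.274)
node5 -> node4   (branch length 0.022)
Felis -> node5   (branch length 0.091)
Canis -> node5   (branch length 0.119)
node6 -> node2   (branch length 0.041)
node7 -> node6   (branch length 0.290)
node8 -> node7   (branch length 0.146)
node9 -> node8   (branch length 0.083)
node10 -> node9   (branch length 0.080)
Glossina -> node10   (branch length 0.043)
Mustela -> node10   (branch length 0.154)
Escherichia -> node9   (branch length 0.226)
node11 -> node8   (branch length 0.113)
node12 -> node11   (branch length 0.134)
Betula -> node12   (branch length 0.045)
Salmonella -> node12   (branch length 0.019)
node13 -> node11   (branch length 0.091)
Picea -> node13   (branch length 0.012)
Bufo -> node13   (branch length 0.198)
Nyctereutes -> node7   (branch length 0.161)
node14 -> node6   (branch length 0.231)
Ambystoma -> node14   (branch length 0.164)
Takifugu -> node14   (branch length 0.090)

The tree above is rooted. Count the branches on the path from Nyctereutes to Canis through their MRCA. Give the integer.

7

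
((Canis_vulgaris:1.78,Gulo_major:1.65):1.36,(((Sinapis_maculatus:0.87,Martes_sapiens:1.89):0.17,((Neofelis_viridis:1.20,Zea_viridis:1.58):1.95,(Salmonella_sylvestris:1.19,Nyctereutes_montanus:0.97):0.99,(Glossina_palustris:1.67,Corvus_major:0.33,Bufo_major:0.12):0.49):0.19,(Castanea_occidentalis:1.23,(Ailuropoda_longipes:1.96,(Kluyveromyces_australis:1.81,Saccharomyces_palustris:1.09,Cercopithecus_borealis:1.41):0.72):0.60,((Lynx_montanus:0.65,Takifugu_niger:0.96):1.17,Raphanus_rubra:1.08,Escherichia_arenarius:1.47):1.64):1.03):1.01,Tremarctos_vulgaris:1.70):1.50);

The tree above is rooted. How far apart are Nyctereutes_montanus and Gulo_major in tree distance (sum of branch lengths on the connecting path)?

7.67

The path runs Nyctereutes_montanus → … → MRCA → … → Gulo_major; the MRCA is the root of the tree.
Branch lengths along that path: 0.97 + 0.99 + 0.19 + 1.01 + 1.50 + 1.36 + 1.65 = 7.67.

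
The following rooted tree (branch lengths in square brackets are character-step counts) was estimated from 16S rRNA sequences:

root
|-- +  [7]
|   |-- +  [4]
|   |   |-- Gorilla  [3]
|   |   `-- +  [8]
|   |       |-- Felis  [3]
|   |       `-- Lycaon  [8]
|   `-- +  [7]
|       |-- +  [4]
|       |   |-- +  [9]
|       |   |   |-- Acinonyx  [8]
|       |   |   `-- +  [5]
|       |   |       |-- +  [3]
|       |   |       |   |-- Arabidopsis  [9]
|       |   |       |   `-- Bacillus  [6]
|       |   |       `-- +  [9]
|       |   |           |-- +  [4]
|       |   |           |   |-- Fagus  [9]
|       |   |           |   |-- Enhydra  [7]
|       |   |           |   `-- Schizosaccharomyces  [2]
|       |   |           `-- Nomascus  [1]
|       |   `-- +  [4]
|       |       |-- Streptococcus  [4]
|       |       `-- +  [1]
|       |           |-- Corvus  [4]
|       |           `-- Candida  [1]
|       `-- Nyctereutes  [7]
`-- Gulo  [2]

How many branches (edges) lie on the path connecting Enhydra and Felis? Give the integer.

The MRCA of Enhydra and Felis is the node subtending ((Gorilla,(Felis,Lycaon)),(((Acinonyx,((Arabidopsis,Bacillus),((Fagus,Enhydra,Schizosaccharomyces),Nomascus))),(Streptococcus,(Corvus,Candida))),Nyctereutes)).
From Enhydra up to that node: 7 branches. From Felis up to the same node: 3 branches. Total: 7 + 3 = 10.

10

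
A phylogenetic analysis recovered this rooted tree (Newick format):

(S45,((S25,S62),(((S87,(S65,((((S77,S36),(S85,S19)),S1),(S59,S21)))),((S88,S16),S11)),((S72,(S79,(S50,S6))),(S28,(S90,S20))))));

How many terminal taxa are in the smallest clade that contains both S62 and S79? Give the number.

21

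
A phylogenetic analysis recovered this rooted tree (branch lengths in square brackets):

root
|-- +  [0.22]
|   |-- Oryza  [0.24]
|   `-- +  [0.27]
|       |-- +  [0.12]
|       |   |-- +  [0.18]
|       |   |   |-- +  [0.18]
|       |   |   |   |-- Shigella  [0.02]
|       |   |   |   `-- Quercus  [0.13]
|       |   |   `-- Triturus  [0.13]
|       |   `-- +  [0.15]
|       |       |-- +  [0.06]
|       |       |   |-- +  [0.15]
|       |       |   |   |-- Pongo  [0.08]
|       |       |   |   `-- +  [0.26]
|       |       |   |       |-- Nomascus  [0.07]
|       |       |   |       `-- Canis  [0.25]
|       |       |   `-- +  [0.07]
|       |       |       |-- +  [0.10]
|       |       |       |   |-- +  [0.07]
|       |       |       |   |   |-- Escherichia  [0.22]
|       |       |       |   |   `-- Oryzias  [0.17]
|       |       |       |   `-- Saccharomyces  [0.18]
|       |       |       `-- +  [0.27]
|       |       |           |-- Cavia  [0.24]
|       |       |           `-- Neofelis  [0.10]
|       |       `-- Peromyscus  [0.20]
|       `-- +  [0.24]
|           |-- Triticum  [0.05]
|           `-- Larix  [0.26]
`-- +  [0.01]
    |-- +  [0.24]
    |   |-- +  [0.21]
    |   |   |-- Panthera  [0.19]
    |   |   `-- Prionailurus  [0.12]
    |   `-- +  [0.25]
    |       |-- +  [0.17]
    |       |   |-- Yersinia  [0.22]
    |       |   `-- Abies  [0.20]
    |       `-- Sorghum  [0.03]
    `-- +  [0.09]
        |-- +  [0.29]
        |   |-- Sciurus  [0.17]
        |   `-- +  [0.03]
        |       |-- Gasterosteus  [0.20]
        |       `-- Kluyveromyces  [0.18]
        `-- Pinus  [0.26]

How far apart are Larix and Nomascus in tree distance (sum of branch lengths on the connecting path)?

1.31

The path runs Larix → … → MRCA → … → Nomascus; the MRCA is the node subtending ((((Shigella,Quercus),Triturus),(((Pongo,(Nomascus,Canis)),(((Escherichia,Oryzias),Saccharomyces),(Cavia,Neofelis))),Peromyscus)),(Triticum,Larix)).
Branch lengths along that path: 0.26 + 0.24 + 0.12 + 0.15 + 0.06 + 0.15 + 0.26 + 0.07 = 1.31.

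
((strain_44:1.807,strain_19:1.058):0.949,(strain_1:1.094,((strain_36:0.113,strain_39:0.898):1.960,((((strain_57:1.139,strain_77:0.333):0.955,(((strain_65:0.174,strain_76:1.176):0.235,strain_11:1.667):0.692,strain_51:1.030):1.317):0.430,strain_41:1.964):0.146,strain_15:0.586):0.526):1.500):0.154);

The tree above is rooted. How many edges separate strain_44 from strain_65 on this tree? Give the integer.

11

The MRCA of strain_44 and strain_65 is the root of the tree.
From strain_44 up to that node: 2 branches. From strain_65 up to the same node: 9 branches. Total: 2 + 9 = 11.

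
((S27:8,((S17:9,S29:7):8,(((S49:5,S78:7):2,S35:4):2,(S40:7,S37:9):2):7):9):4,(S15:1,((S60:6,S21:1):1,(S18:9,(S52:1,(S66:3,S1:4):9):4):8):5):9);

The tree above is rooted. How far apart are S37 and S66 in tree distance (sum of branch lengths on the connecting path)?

The path runs S37 → … → MRCA → … → S66; the MRCA is the root of the tree.
Branch lengths along that path: 9 + 2 + 7 + 9 + 4 + 9 + 5 + 8 + 4 + 9 + 3 = 69.

69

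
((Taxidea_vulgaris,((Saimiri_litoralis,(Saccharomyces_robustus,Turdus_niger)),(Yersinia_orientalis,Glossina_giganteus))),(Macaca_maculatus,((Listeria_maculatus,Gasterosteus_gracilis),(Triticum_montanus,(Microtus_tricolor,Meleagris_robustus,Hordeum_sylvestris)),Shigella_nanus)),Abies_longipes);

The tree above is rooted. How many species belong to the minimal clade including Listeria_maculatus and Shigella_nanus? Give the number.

The MRCA of Listeria_maculatus and Shigella_nanus is the node subtending ((Listeria_maculatus,Gasterosteus_gracilis),(Triticum_montanus,(Microtus_tricolor,Meleagris_robustus,Hordeum_sylvestris)),Shigella_nanus).
That clade contains 7 terminal taxa: Gasterosteus_gracilis, Hordeum_sylvestris, Listeria_maculatus, Meleagris_robustus, Microtus_tricolor, Shigella_nanus, Triticum_montanus.

7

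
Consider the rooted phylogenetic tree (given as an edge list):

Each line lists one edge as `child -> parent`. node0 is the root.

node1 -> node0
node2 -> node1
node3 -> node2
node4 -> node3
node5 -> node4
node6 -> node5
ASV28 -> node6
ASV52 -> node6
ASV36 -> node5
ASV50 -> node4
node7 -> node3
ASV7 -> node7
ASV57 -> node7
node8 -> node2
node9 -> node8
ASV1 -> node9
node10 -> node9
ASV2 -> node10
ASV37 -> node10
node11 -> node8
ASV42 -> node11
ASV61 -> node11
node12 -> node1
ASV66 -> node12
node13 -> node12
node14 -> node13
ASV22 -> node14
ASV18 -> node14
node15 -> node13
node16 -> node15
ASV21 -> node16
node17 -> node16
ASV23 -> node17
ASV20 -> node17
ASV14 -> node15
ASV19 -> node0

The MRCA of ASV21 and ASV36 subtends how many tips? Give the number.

18

The MRCA of ASV21 and ASV36 is the node subtending ((((((ASV28,ASV52),ASV36),ASV50),(ASV7,ASV57)),((ASV1,(ASV2,ASV37)),(ASV42,ASV61))),(ASV66,((ASV22,ASV18),((ASV21,(ASV23,ASV20)),ASV14)))).
That clade contains 18 terminal taxa: ASV1, ASV14, ASV18, ASV2, ASV20, ASV21, ASV22, ASV23, ASV28, ASV36, ASV37, ASV42, ASV50, ASV52, ASV57, ASV61, ASV66, ASV7.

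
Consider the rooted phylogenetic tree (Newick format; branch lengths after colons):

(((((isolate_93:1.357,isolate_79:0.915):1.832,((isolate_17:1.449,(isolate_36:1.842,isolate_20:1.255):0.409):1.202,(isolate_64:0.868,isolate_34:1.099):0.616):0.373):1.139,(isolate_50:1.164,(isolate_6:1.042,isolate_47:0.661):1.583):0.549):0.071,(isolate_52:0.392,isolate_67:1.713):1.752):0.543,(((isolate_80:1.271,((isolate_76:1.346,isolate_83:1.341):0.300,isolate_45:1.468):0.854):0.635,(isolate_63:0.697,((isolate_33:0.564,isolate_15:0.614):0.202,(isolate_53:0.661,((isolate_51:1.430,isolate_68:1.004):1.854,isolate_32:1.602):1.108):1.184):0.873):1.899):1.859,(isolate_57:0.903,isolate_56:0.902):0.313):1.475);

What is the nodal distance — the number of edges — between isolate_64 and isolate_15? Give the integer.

12

The MRCA of isolate_64 and isolate_15 is the root of the tree.
From isolate_64 up to that node: 6 branches. From isolate_15 up to the same node: 6 branches. Total: 6 + 6 = 12.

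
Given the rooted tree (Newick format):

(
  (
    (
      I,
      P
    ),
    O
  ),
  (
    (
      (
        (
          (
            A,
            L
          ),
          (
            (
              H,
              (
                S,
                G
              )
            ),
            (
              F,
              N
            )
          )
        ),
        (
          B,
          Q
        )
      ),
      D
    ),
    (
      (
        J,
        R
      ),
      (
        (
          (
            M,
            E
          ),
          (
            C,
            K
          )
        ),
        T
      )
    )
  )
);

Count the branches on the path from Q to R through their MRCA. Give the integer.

The MRCA of Q and R is the node subtending (((((A,L),((H,(S,G)),(F,N))),(B,Q)),D),((J,R),(((M,E),(C,K)),T))).
From Q up to that node: 4 branches. From R up to the same node: 3 branches. Total: 4 + 3 = 7.

7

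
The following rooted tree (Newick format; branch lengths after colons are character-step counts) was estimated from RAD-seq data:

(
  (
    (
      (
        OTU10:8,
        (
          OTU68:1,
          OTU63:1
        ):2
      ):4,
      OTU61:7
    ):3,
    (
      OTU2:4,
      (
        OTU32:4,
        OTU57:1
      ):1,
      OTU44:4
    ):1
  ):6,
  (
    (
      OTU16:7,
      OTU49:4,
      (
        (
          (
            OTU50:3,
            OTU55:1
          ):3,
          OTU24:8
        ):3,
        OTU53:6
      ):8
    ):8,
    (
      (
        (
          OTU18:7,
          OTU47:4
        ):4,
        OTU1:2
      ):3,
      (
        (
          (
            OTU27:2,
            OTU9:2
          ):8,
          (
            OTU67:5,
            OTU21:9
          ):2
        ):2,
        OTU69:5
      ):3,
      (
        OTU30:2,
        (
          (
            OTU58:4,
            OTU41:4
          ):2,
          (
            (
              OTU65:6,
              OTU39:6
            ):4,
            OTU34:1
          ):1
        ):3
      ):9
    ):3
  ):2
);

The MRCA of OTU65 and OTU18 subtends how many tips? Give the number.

14

The MRCA of OTU65 and OTU18 is the node subtending (((OTU18,OTU47),OTU1),(((OTU27,OTU9),(OTU67,OTU21)),OTU69),(OTU30,((OTU58,OTU41),((OTU65,OTU39),OTU34)))).
That clade contains 14 terminal taxa: OTU1, OTU18, OTU21, OTU27, OTU30, OTU34, OTU39, OTU41, OTU47, OTU58, OTU65, OTU67, OTU69, OTU9.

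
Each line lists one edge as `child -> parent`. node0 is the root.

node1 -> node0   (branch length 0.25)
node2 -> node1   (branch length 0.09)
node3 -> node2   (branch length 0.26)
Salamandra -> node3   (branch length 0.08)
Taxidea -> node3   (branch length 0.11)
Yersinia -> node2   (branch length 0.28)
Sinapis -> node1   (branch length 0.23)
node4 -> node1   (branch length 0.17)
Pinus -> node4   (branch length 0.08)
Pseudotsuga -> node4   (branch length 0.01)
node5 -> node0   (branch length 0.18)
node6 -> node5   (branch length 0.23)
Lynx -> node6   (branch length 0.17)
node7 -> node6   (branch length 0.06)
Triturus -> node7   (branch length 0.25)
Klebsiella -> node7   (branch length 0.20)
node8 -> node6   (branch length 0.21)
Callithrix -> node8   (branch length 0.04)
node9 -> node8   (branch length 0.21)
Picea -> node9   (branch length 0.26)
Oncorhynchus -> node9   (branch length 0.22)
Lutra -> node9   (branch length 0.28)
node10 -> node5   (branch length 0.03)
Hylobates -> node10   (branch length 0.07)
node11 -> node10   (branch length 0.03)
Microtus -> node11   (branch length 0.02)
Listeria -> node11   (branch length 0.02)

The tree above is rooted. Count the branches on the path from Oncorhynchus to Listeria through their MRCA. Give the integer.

7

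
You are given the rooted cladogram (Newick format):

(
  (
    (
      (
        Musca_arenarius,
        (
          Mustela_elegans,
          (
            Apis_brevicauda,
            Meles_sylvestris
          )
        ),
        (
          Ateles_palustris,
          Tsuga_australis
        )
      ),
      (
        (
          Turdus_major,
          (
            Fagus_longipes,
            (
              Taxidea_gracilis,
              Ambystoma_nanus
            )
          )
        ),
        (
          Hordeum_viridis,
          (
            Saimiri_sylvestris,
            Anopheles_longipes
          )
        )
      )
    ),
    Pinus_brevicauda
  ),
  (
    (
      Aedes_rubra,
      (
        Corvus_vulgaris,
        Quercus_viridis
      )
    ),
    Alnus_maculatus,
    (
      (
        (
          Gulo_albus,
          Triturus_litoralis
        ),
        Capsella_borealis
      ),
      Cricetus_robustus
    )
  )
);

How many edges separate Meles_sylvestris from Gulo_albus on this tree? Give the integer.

11

The MRCA of Meles_sylvestris and Gulo_albus is the root of the tree.
From Meles_sylvestris up to that node: 6 branches. From Gulo_albus up to the same node: 5 branches. Total: 6 + 5 = 11.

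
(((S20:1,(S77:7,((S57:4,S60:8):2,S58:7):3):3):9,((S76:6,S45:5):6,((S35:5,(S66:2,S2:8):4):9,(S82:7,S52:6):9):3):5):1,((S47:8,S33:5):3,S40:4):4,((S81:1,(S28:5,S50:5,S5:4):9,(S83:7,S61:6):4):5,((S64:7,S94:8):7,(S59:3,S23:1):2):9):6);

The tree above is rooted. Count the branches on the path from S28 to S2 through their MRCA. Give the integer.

10

The MRCA of S28 and S2 is the root of the tree.
From S28 up to that node: 4 branches. From S2 up to the same node: 6 branches. Total: 4 + 6 = 10.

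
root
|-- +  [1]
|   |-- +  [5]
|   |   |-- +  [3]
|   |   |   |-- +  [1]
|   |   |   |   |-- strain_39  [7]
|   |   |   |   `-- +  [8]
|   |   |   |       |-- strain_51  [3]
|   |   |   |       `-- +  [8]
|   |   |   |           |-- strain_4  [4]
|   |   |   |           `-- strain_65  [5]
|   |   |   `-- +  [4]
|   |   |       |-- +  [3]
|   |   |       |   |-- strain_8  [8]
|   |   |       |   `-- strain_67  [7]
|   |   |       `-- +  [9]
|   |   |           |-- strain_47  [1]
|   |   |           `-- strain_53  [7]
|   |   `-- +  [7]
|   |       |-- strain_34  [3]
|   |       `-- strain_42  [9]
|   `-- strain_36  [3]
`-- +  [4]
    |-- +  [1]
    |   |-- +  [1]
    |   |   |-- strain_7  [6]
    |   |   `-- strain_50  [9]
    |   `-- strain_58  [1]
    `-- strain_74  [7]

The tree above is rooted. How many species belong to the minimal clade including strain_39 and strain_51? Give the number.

4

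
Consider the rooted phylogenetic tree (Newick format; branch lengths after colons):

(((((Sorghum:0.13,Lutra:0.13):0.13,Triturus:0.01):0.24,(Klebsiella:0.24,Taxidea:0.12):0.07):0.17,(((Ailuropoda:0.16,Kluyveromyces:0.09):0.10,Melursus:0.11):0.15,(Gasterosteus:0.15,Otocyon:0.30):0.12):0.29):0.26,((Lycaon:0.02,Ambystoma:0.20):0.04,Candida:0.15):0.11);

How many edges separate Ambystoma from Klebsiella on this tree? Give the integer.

The MRCA of Ambystoma and Klebsiella is the root of the tree.
From Ambystoma up to that node: 3 branches. From Klebsiella up to the same node: 4 branches. Total: 3 + 4 = 7.

7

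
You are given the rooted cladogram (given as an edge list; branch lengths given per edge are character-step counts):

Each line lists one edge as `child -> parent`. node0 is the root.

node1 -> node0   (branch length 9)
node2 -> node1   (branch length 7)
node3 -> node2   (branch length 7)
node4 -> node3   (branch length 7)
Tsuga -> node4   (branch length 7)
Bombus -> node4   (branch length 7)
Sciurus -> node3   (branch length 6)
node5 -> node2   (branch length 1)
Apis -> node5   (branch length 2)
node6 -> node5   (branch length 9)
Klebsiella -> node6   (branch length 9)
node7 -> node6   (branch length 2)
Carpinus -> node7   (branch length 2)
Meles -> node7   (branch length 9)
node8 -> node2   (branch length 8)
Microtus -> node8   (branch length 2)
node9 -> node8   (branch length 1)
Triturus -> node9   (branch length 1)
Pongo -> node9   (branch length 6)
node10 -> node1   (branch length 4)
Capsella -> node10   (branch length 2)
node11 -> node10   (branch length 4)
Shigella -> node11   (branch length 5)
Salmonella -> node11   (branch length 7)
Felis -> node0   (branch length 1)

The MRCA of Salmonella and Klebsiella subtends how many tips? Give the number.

13

The MRCA of Salmonella and Klebsiella is the node subtending ((((Tsuga,Bombus),Sciurus),(Apis,(Klebsiella,(Carpinus,Meles))),(Microtus,(Triturus,Pongo))),(Capsella,(Shigella,Salmonella))).
That clade contains 13 terminal taxa: Apis, Bombus, Capsella, Carpinus, Klebsiella, Meles, Microtus, Pongo, Salmonella, Sciurus, Shigella, Triturus, Tsuga.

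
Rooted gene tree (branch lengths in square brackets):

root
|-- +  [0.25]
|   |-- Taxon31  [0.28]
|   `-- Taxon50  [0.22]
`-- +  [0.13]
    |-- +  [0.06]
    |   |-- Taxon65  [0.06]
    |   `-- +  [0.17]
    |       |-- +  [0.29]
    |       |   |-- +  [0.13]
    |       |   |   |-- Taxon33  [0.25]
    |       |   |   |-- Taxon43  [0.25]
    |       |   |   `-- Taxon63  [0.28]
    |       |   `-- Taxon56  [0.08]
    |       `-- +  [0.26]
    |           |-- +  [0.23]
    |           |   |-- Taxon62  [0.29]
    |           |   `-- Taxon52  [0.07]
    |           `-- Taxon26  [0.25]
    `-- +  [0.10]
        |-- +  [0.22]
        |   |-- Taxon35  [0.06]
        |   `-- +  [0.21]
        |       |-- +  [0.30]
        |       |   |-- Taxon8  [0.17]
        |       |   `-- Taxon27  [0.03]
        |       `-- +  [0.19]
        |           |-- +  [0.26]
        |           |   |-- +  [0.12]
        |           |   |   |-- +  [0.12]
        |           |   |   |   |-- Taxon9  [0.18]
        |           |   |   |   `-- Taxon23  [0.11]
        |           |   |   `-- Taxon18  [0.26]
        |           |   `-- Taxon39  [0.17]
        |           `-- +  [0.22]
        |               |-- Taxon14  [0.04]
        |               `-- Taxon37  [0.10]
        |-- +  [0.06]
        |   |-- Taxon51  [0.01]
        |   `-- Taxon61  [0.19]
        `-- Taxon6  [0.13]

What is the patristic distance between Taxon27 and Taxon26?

The path runs Taxon27 → … → MRCA → … → Taxon26; the MRCA is the node subtending ((Taxon65,(((Taxon33,Taxon43,Taxon63),Taxon56),((Taxon62,Taxon52),Taxon26))),((Taxon35,((Taxon8,Taxon27),((((Taxon9,Taxon23),Taxon18),Taxon39),(Taxon14,Taxon37)))),(Taxon51,Taxon61),Taxon6)).
Branch lengths along that path: 0.03 + 0.30 + 0.21 + 0.22 + 0.10 + 0.06 + 0.17 + 0.26 + 0.25 = 1.60.

1.60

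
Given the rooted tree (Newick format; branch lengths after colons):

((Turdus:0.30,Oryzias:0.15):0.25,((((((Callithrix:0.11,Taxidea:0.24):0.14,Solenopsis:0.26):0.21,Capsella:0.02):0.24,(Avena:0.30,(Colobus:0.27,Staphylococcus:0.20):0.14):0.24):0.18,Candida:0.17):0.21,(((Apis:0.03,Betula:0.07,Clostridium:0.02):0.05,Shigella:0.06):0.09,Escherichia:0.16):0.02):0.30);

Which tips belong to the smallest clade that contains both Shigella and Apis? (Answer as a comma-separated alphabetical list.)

Tracing Shigella: it sits inside ((Apis,Betula,Clostridium),Shigella).
Tracing Apis: it sits inside (Apis,Betula,Clostridium).
The smallest clade enclosing both is ((Apis,Betula,Clostridium),Shigella); the answer is its 4 terminal taxa in alphabetical order.

Apis, Betula, Clostridium, Shigella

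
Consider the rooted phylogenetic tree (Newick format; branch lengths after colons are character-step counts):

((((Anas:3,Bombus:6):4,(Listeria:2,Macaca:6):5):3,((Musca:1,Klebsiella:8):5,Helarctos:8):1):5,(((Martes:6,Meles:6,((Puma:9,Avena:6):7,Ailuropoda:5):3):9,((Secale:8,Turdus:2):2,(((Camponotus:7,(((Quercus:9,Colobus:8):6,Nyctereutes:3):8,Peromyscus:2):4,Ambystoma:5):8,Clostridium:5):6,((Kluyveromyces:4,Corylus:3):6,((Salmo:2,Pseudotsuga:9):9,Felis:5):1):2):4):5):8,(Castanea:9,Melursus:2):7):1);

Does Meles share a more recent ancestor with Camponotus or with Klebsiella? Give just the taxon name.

The MRCA of Meles and Camponotus subtends ((Martes,Meles,((Puma,Avena),Ailuropoda)),((Secale,Turdus),(((Camponotus,(((Quercus,Colobus),Nyctereutes),Peromyscus),Ambystoma),Clostridium),((Kluyveromyces,Corylus),((Salmo,Pseudotsuga),Felis))))) (19 taxa).
The MRCA of Meles and Klebsiella is the root, subtending the entire tree (28 taxa).
The first is nested inside the second, so Meles shares a more recent common ancestor with Camponotus.

Camponotus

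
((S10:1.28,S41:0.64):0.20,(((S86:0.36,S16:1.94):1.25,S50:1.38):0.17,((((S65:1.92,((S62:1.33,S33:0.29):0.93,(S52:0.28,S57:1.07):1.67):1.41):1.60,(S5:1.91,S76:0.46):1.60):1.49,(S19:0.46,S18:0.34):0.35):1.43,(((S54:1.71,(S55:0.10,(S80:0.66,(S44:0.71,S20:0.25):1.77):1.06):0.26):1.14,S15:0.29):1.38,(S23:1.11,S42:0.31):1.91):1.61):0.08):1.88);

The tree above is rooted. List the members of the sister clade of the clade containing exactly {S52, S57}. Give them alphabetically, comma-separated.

S33, S62

The clade containing exactly {S52, S57} attaches to the tree at the node subtending ((S62,S33),(S52,S57)).
The other lineage descending from that same node — the sister group — is (S62,S33); its 2 tips in alphabetical order are the answer.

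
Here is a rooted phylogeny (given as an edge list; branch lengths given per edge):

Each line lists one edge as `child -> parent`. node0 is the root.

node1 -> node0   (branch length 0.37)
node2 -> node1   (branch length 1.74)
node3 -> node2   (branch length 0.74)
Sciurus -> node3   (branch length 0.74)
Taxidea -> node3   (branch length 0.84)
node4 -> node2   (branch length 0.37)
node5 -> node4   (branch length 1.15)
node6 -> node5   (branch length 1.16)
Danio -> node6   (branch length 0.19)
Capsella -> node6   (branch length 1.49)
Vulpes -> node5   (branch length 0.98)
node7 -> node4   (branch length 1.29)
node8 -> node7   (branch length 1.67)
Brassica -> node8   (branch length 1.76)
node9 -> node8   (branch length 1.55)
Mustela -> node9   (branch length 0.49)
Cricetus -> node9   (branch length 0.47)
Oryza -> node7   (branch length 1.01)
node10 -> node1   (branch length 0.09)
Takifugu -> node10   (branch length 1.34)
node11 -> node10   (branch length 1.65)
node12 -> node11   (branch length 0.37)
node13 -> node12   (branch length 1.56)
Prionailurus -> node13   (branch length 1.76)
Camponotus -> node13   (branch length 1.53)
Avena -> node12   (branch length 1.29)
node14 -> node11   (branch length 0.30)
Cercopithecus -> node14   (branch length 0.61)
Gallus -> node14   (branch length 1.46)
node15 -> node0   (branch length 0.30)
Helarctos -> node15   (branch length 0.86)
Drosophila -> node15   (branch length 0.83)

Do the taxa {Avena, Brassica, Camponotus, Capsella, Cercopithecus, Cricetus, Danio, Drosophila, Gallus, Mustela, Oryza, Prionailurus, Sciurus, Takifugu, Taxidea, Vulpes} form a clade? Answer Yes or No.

The MRCA of the listed taxa is the root, so the smallest clade containing them is the whole tree.
That clade also contains Helarctos, which is not in the proposed group, so the group is not monophyletic.

No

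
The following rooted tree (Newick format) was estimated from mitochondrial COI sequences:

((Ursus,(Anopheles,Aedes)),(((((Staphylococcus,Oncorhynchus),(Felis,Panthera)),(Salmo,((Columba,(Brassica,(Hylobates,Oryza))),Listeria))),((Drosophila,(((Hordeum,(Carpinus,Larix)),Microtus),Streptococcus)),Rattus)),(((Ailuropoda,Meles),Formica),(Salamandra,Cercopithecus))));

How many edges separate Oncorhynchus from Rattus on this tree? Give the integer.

6

The MRCA of Oncorhynchus and Rattus is the node subtending ((((Staphylococcus,Oncorhynchus),(Felis,Panthera)),(Salmo,((Columba,(Brassica,(Hylobates,Oryza))),Listeria))),((Drosophila,(((Hordeum,(Carpinus,Larix)),Microtus),Streptococcus)),Rattus)).
From Oncorhynchus up to that node: 4 branches. From Rattus up to the same node: 2 branches. Total: 4 + 2 = 6.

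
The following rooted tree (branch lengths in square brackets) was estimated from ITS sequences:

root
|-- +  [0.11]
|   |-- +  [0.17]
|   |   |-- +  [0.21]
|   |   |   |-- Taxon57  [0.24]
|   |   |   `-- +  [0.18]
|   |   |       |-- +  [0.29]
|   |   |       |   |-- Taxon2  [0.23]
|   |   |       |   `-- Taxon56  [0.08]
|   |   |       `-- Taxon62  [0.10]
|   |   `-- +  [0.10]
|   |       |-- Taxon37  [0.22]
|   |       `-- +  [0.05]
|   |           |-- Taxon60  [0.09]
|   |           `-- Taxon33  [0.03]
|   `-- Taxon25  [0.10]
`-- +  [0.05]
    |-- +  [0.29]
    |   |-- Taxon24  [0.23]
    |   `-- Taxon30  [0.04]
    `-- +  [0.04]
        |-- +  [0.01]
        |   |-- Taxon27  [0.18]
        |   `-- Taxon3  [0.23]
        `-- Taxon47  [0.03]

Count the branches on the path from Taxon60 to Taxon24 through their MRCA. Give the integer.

8

The MRCA of Taxon60 and Taxon24 is the root of the tree.
From Taxon60 up to that node: 5 branches. From Taxon24 up to the same node: 3 branches. Total: 5 + 3 = 8.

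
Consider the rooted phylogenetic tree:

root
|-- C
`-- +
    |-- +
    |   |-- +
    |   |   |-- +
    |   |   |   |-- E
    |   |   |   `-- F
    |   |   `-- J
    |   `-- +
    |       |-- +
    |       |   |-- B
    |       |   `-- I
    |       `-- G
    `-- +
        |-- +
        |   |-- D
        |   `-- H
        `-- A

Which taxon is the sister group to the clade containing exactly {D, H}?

The clade containing exactly {D, H} attaches to the tree at the node subtending ((D,H),A).
The other lineage descending from that same node — the sister group — is the single tip A.

A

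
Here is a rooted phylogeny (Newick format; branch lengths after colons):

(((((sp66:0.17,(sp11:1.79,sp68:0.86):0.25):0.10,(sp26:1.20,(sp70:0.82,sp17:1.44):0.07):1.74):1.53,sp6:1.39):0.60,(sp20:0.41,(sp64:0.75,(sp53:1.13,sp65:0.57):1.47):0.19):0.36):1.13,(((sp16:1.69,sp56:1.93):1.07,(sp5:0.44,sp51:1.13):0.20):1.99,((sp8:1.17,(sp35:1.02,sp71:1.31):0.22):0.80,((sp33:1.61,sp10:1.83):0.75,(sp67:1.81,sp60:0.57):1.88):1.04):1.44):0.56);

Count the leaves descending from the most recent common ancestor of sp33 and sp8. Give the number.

7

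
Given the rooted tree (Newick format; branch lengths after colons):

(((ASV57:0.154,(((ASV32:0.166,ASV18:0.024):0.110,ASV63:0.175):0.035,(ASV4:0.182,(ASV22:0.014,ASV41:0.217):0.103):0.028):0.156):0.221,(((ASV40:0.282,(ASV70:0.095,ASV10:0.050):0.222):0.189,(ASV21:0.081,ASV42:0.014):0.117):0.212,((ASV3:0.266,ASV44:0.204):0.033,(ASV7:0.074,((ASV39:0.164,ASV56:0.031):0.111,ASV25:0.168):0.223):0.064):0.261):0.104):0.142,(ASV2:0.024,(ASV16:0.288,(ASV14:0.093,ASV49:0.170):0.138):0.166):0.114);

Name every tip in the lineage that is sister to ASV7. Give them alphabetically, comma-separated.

ASV25, ASV39, ASV56

ASV7 attaches to the tree at the node subtending (ASV7,((ASV39,ASV56),ASV25)).
The other lineage descending from that same node — the sister group — is ((ASV39,ASV56),ASV25); its 3 tips in alphabetical order are the answer.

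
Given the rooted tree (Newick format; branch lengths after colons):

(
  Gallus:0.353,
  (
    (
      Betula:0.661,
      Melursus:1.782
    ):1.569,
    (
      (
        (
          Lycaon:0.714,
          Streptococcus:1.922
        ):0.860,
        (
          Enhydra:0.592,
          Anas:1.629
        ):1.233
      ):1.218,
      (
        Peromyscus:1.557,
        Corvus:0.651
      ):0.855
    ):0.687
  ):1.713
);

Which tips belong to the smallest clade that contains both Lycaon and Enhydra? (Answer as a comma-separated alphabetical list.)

Anas, Enhydra, Lycaon, Streptococcus

Tracing Lycaon: it sits inside (Lycaon,Streptococcus).
Tracing Enhydra: it sits inside (Enhydra,Anas).
The smallest clade enclosing both is ((Lycaon,Streptococcus),(Enhydra,Anas)); the answer is its 4 terminal taxa in alphabetical order.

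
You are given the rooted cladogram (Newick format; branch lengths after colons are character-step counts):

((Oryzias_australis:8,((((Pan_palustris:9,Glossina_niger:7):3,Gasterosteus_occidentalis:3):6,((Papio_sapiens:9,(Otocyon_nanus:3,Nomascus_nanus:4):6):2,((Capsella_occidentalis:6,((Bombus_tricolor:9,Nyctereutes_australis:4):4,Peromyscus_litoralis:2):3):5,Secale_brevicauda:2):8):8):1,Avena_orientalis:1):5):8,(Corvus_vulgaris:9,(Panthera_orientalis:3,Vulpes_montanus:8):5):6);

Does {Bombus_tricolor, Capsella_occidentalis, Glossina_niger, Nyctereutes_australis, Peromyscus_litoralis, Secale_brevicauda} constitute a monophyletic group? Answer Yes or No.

The MRCA of the listed taxa subtends (((Pan_palustris,Glossina_niger),Gasterosteus_occidentalis),((Papio_sapiens,(Otocyon_nanus,Nomascus_nanus)),((Capsella_occidentalis,((Bombus_tricolor,Nyctereutes_australis),Peromyscus_litoralis)),Secale_brevicauda))).
That clade also contains Gasterosteus_occidentalis, Nomascus_nanus, Otocyon_nanus, Pan_palustris, Papio_sapiens, which are not in the proposed group, so the group is not monophyletic.

No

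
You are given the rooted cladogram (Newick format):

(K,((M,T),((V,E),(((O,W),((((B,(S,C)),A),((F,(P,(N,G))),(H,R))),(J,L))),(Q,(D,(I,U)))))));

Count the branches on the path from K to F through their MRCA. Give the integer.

The MRCA of K and F is the root of the tree.
From K up to that node: 1 branch. From F up to the same node: 9 branches. Total: 1 + 9 = 10.

10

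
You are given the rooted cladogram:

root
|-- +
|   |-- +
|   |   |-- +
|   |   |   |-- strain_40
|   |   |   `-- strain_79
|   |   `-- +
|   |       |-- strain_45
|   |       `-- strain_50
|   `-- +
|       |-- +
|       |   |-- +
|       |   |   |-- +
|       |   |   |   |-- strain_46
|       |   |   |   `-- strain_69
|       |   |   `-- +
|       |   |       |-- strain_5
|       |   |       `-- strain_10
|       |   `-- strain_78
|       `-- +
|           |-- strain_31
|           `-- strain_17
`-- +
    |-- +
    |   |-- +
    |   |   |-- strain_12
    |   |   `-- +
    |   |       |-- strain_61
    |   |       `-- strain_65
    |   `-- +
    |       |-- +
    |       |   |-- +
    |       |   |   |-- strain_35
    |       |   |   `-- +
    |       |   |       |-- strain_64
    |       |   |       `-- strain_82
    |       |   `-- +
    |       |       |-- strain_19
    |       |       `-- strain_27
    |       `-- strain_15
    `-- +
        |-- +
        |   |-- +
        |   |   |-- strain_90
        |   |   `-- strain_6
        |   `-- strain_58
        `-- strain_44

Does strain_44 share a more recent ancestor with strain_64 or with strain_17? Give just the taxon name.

strain_64

The MRCA of strain_44 and strain_64 subtends (((strain_12,(strain_61,strain_65)),(((strain_35,(strain_64,strain_82)),(strain_19,strain_27)),strain_15)),(((strain_90,strain_6),strain_58),strain_44)) (13 taxa).
The MRCA of strain_44 and strain_17 is the root, subtending the entire tree (24 taxa).
The first is nested inside the second, so strain_44 shares a more recent common ancestor with strain_64.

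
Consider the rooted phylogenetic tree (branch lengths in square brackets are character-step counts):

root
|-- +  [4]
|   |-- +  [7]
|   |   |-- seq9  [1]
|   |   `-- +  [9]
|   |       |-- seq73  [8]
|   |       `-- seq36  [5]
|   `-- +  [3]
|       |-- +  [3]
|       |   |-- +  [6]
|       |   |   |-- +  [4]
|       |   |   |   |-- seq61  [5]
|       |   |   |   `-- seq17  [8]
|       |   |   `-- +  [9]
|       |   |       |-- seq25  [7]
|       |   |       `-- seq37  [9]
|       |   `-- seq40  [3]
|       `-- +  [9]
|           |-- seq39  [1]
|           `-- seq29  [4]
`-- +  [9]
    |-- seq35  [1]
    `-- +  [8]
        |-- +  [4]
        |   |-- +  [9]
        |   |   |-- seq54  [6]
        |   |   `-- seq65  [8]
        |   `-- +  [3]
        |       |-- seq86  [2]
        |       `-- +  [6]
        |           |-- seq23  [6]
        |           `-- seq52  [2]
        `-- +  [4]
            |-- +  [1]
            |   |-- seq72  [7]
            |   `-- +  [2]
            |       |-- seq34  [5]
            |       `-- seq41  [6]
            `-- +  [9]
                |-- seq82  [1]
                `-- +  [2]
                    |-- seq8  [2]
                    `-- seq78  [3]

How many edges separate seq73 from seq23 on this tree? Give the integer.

10

The MRCA of seq73 and seq23 is the root of the tree.
From seq73 up to that node: 4 branches. From seq23 up to the same node: 6 branches. Total: 4 + 6 = 10.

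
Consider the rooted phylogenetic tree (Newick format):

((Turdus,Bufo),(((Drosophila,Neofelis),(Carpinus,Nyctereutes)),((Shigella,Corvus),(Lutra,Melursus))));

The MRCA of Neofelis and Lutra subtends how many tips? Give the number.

8

The MRCA of Neofelis and Lutra is the node subtending (((Drosophila,Neofelis),(Carpinus,Nyctereutes)),((Shigella,Corvus),(Lutra,Melursus))).
That clade contains 8 terminal taxa: Carpinus, Corvus, Drosophila, Lutra, Melursus, Neofelis, Nyctereutes, Shigella.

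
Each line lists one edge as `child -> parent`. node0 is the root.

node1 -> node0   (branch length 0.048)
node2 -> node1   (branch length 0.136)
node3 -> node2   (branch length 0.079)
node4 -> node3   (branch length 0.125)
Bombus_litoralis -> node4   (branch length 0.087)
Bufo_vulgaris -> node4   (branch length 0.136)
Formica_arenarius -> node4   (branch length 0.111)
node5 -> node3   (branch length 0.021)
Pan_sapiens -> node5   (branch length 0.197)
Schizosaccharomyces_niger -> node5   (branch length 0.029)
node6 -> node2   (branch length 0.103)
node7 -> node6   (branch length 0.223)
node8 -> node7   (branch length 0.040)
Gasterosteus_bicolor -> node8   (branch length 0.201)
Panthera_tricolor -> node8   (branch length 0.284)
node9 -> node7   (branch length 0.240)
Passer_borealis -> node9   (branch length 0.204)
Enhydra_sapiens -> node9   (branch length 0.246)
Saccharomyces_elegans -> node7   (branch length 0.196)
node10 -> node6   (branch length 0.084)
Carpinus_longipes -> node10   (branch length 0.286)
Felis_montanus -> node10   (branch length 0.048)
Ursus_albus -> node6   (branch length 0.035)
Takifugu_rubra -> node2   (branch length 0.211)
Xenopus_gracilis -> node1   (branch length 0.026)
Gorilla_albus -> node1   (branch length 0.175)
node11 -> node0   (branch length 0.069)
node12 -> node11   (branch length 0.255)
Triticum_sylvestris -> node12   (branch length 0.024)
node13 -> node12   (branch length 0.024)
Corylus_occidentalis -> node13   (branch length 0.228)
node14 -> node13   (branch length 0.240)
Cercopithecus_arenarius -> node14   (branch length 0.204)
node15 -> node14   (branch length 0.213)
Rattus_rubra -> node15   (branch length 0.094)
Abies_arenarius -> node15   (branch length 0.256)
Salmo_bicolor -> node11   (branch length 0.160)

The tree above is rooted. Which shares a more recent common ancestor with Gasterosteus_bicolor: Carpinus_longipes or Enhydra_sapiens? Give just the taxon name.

Enhydra_sapiens

The MRCA of Gasterosteus_bicolor and Enhydra_sapiens subtends ((Gasterosteus_bicolor,Panthera_tricolor),(Passer_borealis,Enhydra_sapiens),Saccharomyces_elegans) (5 taxa).
The MRCA of Gasterosteus_bicolor and Carpinus_longipes subtends (((Gasterosteus_bicolor,Panthera_tricolor),(Passer_borealis,Enhydra_sapiens),Saccharomyces_elegans),(Carpinus_longipes,Felis_montanus),Ursus_albus) (8 taxa).
The first is nested inside the second, so Gasterosteus_bicolor shares a more recent common ancestor with Enhydra_sapiens.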